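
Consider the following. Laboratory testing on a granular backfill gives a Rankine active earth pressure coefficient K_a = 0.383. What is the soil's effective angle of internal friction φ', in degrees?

26.5°

K_a = tan²(45° − φ/2) ⇒ 45° − φ/2 = arctan(√0.383) = 31.75°.
φ = 2(45° − 31.75°) = 26.50°.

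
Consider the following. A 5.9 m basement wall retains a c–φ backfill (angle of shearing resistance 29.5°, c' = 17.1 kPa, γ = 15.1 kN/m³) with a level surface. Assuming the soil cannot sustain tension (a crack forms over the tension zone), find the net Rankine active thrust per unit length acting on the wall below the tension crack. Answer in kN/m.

10.4 kN/m

K_a = 0.3401; √K_a = 0.5832.
Tension-crack depth z_c = 2c/(γ√K_a) = 2×17.1/(15.1×0.5832) = 3.884 m.
σ_a at base = K_a γ H − 2c√K_a = 0.3401×15.1×5.9 − 2×17.1×0.5832 = 10.35 kPa.
P_a = ½ × 10.35 × (H − z_c) = 0.5×10.35×2.016 = 10.44 kN/m.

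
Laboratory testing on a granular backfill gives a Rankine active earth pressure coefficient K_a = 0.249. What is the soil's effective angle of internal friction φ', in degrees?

K_a = tan²(45° − φ/2) ⇒ 45° − φ/2 = arctan(√0.249) = 26.52°.
φ = 2(45° − 26.52°) = 36.96°.

37.0°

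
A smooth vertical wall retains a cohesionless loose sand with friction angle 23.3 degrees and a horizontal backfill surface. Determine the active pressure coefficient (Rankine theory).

K_a = (1 − sin φ)/(1 + sin φ) = (1 − sin 23.3°)/(1 + sin 23.3°) = 0.4331.

0.433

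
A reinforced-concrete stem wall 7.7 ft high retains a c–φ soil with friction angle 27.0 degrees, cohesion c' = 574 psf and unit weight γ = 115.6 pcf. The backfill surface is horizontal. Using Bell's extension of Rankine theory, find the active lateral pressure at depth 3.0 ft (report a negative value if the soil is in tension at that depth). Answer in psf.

K_a = (1 − sin φ)/(1 + sin φ) = 0.3755.
σ_a = K_a γ z − 2c√K_a = 0.3755×115.6×3.0 − 2×574×0.6128 = -573.3 psf.

-573 psf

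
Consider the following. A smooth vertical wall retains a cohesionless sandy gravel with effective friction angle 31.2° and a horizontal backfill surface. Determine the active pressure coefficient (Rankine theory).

K_a = (1 − sin φ)/(1 + sin φ) = (1 − sin 31.2°)/(1 + sin 31.2°) = 0.3175.

0.317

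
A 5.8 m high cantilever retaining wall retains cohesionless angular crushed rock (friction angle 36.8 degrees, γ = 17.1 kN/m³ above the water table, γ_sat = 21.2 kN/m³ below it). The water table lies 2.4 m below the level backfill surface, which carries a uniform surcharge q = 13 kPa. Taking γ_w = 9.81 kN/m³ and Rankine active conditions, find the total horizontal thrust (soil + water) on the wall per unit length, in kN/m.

139 kN/m

K_a = tan²(45° − φ/2) = 0.2508.
γ' = 21.2 − 9.81 = 11.39 kN/m³. h₂ = H − d_w = 3.4 m.
σ'_h: at surface K_a·q = 3.260; at WT K_a(q+γd_w) = 13.55; at base K_a(q+γd_w+γ'h₂) = 23.26 kPa.
P₁ = ½(3.260+13.55)×2.4 = 20.17; P₂ = ½(13.55+23.26)×3.4 = 62.58; P_w = ½γ_w h₂² = 56.70.
Total = 20.17+62.58+56.70 = 139.5 kN/m.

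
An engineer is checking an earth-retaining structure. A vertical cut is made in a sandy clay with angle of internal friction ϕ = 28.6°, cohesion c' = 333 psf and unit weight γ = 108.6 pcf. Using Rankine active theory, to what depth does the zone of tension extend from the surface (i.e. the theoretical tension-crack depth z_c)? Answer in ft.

K_a = tan²(45° − 28.6°/2) = 0.3525; √K_a = 0.5938.
The active pressure is zero where K_a γ z = 2c√K_a, so z_c = 2c/(γ√K_a) = 2×333/(108.6×0.5938) = 10.33 ft.

10.3 ft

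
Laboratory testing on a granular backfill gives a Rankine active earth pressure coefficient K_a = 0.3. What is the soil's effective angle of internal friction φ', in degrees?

K_a = tan²(45° − φ/2) ⇒ 45° − φ/2 = arctan(√0.3) = 28.71°.
φ = 2(45° − 28.71°) = 32.58°.

32.6°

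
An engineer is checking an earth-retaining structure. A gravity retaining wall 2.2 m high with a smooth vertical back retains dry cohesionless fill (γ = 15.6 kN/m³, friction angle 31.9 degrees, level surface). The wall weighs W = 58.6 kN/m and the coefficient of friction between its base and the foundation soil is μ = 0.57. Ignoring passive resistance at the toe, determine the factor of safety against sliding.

K_a = tan²(45° − 31.9°/2) = 0.3085.
P_a = ½K_aγH² = 0.5×0.3085×15.6×2.2² = 11.65 kN/m, acting at H/3 = 0.7333 m above the base.
FS_sliding = μW / P_a = 0.57×58.6 / 11.65 = 2.868.

2.87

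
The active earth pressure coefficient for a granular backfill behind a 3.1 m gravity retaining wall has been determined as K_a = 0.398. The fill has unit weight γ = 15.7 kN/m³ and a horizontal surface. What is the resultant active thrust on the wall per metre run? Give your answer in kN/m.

P = ½ K_a γ H² = 0.5 × 0.398 × 15.7 × 3.1² = 30.02 kN/m.

30.0 kN/m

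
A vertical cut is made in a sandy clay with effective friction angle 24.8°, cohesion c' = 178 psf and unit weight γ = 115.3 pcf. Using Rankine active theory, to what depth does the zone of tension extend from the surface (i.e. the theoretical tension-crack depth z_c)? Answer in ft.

4.83 ft

K_a = tan²(45° − 24.8°/2) = 0.4090; √K_a = 0.6395.
The active pressure is zero where K_a γ z = 2c√K_a, so z_c = 2c/(γ√K_a) = 2×178/(115.3×0.6395) = 4.828 ft.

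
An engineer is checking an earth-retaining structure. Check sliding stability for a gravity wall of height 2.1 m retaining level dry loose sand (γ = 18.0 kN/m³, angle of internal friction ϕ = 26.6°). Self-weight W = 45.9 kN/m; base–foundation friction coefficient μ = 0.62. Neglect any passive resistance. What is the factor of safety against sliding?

K_a = tan²(45° − 26.6°/2) = 0.3814.
P_a = ½K_aγH² = 0.5×0.3814×18.0×2.1² = 15.14 kN/m, acting at H/3 = 0.7000 m above the base.
FS_sliding = μW / P_a = 0.62×45.9 / 15.14 = 1.880.

1.88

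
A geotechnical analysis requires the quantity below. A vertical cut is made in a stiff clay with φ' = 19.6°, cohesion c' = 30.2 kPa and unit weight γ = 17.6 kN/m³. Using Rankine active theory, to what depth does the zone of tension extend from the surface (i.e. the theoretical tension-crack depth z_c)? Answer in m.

4.86 m

K_a = tan²(45° − 19.6°/2) = 0.4976; √K_a = 0.7054.
The active pressure is zero where K_a γ z = 2c√K_a, so z_c = 2c/(γ√K_a) = 2×30.2/(17.6×0.7054) = 4.865 m.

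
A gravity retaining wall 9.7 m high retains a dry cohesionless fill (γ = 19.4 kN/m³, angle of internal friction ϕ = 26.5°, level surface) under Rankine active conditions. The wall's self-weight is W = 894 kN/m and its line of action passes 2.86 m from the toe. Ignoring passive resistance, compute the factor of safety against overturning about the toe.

2.26

K_a = tan²(45° − 26.5°/2) = 0.3829.
P_a = ½K_aγH² = 0.5×0.3829×19.4×9.7² = 349.5 kN/m, acting at H/3 = 3.233 m above the base.
Overturning moment M_o = P_a × H/3 = 349.5 × 3.233 = 1130.
Resisting moment M_r = W × 2.86 = 894 × 2.86 = 2557.
FS_overturning = M_r/M_o = 2557/1130 = 2.263.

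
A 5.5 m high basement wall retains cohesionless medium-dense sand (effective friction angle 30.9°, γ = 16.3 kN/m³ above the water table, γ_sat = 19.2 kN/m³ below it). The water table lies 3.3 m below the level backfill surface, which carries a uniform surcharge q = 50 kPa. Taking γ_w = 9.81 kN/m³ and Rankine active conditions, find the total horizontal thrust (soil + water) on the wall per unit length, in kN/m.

K_a = tan²(45° − φ/2) = 0.3214.
γ' = 19.2 − 9.81 = 9.390 kN/m³. h₂ = H − d_w = 2.2 m.
σ'_h: at surface K_a·q = 16.07; at WT K_a(q+γd_w) = 33.36; at base K_a(q+γd_w+γ'h₂) = 40.00 kPa.
P₁ = ½(16.07+33.36)×3.3 = 81.56; P₂ = ½(33.36+40.00)×2.2 = 80.69; P_w = ½γ_w h₂² = 23.74.
Total = 81.56+80.69+23.74 = 186.0 kN/m.

186 kN/m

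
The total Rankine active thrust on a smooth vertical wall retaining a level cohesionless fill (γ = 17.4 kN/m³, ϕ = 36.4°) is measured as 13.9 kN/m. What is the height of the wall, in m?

K_a = 0.2552. P_a = ½ K_a γ H² ⇒ H = √(2P_a/(K_a γ)).
H = √(2×13.9/(0.2552×17.4)) = 2.502 m.

2.50 m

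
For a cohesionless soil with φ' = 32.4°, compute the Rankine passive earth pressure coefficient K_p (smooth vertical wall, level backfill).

K_p = (1 + sin φ)/(1 − sin φ) = tan²(45° + 32.4°/2) = 3.309.

3.31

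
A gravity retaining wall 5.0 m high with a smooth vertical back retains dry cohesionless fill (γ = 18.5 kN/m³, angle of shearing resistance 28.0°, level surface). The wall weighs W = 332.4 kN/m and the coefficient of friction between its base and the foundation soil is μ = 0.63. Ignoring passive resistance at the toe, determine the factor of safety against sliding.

2.51

K_a = tan²(45° − 28.0°/2) = 0.3610.
P_a = ½K_aγH² = 0.5×0.3610×18.5×5.0² = 83.49 kN/m, acting at H/3 = 1.667 m above the base.
FS_sliding = μW / P_a = 0.63×332.4 / 83.49 = 2.508.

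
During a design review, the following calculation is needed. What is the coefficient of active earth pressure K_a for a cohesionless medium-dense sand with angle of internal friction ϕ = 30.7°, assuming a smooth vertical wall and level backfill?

K_a = (1 − sin φ)/(1 + sin φ) = (1 − sin 30.7°)/(1 + sin 30.7°) = 0.3240.

0.324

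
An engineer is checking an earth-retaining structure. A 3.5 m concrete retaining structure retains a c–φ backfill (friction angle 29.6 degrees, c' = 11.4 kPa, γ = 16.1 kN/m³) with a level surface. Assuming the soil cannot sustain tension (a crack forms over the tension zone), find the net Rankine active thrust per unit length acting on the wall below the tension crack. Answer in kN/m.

K_a = 0.3387; √K_a = 0.5820.
Tension-crack depth z_c = 2c/(γ√K_a) = 2×11.4/(16.1×0.5820) = 2.433 m.
σ_a at base = K_a γ H − 2c√K_a = 0.3387×16.1×3.5 − 2×11.4×0.5820 = 5.818 kPa.
P_a = ½ × 5.818 × (H − z_c) = 0.5×5.818×1.067 = 3.103 kN/m.

3.10 kN/m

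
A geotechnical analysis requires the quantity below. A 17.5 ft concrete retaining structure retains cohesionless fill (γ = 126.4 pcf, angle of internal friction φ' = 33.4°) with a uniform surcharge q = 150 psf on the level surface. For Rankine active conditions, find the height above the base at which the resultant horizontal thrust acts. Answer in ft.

6.18 ft

K_a = 0.2899.
Triangular part P₁ = ½K_aγH² = 5611 at H/3 = 5.833 ft; rectangular part P₂ = K_a q H = 761.0 at H/2 = 8.750 ft.
ȳ = (P₁·5.833 + P₂·8.750)/(P₁+P₂) = 6.182 ft.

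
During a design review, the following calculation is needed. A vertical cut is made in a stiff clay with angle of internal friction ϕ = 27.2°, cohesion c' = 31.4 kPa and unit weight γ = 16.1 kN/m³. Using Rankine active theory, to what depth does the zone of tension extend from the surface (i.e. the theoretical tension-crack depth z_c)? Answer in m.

K_a = tan²(45° − 27.2°/2) = 0.3726; √K_a = 0.6104.
The active pressure is zero where K_a γ z = 2c√K_a, so z_c = 2c/(γ√K_a) = 2×31.4/(16.1×0.6104) = 6.390 m.

6.39 m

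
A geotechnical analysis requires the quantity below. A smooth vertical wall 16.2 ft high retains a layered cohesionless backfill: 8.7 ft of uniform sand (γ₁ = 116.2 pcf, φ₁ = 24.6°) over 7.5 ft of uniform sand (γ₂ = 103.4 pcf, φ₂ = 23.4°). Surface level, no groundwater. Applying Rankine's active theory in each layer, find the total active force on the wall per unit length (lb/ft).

6340 lb/ft

K_a1 = tan²(45°−24.6°/2) = 0.4121; K_a2 = tan²(45°−23.4°/2) = 0.4315.
Layer 1: σ at base = K_a1 γ₁ h₁ = 416.7 psf; P₁ = ½×416.7×8.7 = 1812.
Layer 2: σ_v at top = γ₁h₁ = 1011; σ_h top = K_a2×1011 = 436.2; σ_h base = K_a2×(1011+103.4×7.5) = 770.8.
P₂ = ½(436.2+770.8)×7.5 = 4526. Total P_a = 1812+4526 = 6339 lb/ft.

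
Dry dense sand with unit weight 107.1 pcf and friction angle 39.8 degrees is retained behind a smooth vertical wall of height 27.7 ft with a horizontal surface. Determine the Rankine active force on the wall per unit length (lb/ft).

9020 lb/ft

K_a = tan²(45° − φ/2) = 0.2194.
P_a = ½ K_a γ H² = 0.5 × 0.2194 × 107.1 × 27.7² = 9016 lb/ft.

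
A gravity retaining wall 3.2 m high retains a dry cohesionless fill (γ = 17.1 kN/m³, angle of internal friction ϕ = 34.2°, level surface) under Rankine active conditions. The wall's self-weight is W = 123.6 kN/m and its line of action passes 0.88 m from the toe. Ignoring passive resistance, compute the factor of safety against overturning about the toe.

K_a = tan²(45° − 34.2°/2) = 0.2803.
P_a = ½K_aγH² = 0.5×0.2803×17.1×3.2² = 24.54 kN/m, acting at H/3 = 1.067 m above the base.
Overturning moment M_o = P_a × H/3 = 24.54 × 1.067 = 26.18.
Resisting moment M_r = W × 0.88 = 123.6 × 0.88 = 108.8.
FS_overturning = M_r/M_o = 108.8/26.18 = 4.155.

4.15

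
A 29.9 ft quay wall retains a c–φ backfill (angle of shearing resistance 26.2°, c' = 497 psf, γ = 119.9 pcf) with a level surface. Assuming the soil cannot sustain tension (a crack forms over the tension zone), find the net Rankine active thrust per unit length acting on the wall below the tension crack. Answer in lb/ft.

6390 lb/ft

K_a = 0.3874; √K_a = 0.6224.
Tension-crack depth z_c = 2c/(γ√K_a) = 2×497/(119.9×0.6224) = 13.32 ft.
σ_a at base = K_a γ H − 2c√K_a = 0.3874×119.9×29.9 − 2×497×0.6224 = 770.3 psf.
P_a = ½ × 770.3 × (H − z_c) = 0.5×770.3×16.58 = 6386 lb/ft.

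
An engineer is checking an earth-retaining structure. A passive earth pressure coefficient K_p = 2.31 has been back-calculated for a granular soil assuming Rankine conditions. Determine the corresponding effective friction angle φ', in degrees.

23.3°

K_p = (1+sin φ)/(1−sin φ) ⇒ sin φ = (K_p − 1)/(K_p + 1) = 0.3958.
φ = arcsin(0.3958) = 23.31°.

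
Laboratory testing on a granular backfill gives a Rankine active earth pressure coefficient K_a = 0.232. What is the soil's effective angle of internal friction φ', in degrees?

K_a = tan²(45° − φ/2) ⇒ 45° − φ/2 = arctan(√0.232) = 25.72°.
φ = 2(45° − 25.72°) = 38.56°.

38.6°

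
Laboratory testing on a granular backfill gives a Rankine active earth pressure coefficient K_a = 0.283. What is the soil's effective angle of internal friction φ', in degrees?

34.0°

K_a = tan²(45° − φ/2) ⇒ 45° − φ/2 = arctan(√0.283) = 28.01°.
φ = 2(45° − 28.01°) = 33.98°.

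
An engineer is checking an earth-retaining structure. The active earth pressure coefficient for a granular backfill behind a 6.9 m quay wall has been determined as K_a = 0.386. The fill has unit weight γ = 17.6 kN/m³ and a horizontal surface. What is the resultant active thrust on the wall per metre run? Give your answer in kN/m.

162 kN/m

P = ½ K_a γ H² = 0.5 × 0.386 × 17.6 × 6.9² = 161.7 kN/m.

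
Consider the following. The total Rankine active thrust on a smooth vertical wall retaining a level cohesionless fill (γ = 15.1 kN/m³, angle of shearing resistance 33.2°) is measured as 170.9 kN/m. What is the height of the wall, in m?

K_a = 0.2924. P_a = ½ K_a γ H² ⇒ H = √(2P_a/(K_a γ)).
H = √(2×170.9/(0.2924×15.1)) = 8.799 m.

8.80 m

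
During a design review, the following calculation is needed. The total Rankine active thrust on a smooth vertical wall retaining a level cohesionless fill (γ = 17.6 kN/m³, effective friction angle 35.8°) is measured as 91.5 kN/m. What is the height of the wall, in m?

6.30 m

K_a = 0.2619. P_a = ½ K_a γ H² ⇒ H = √(2P_a/(K_a γ)).
H = √(2×91.5/(0.2619×17.6)) = 6.301 m.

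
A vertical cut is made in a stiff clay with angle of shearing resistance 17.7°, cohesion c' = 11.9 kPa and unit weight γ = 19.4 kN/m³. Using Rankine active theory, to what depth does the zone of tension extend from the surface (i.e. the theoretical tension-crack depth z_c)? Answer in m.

1.68 m

K_a = tan²(45° − 17.7°/2) = 0.5337; √K_a = 0.7306.
The active pressure is zero where K_a γ z = 2c√K_a, so z_c = 2c/(γ√K_a) = 2×11.9/(19.4×0.7306) = 1.679 m.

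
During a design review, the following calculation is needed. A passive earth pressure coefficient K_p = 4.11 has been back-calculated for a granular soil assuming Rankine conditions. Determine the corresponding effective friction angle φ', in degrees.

37.5°

K_p = (1+sin φ)/(1−sin φ) ⇒ sin φ = (K_p − 1)/(K_p + 1) = 0.6086.
φ = arcsin(0.6086) = 37.49°.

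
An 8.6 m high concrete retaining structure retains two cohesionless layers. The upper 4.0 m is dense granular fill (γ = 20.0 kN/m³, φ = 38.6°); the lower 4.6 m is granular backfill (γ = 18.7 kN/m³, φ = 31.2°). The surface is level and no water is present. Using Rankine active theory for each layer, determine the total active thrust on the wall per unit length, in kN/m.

K_a1 = tan²(45°−38.6°/2) = 0.2316; K_a2 = tan²(45°−31.2°/2) = 0.3175.
Layer 1: σ at base = K_a1 γ₁ h₁ = 18.53 kPa; P₁ = ½×18.53×4.0 = 37.06.
Layer 2: σ_v at top = γ₁h₁ = 80.00; σ_h top = K_a2×80.00 = 25.40; σ_h base = K_a2×(80.00+18.7×4.6) = 52.71.
P₂ = ½(25.40+52.71)×4.6 = 179.7. Total P_a = 37.06+179.7 = 216.7 kN/m.

217 kN/m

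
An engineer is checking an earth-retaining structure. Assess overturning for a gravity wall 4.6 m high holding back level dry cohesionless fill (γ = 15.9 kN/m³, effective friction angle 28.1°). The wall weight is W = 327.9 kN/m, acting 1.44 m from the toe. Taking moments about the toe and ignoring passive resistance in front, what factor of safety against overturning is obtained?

K_a = tan²(45° − 28.1°/2) = 0.3596.
P_a = ½K_aγH² = 0.5×0.3596×15.9×4.6² = 60.49 kN/m, acting at H/3 = 1.533 m above the base.
Overturning moment M_o = P_a × H/3 = 60.49 × 1.533 = 92.76.
Resisting moment M_r = W × 1.44 = 327.9 × 1.44 = 472.2.
FS_overturning = M_r/M_o = 472.2/92.76 = 5.090.

5.09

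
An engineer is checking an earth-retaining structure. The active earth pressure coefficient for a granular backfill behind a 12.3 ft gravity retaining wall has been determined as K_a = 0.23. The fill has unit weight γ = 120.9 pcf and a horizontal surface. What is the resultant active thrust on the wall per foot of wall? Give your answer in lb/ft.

2100 lb/ft

P = ½ K_a γ H² = 0.5 × 0.23 × 120.9 × 12.3² = 2103 lb/ft.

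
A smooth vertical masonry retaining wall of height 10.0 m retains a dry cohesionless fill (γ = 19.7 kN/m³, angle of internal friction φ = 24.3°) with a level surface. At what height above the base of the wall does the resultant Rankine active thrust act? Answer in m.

K_a = 0.4169.
The pressure distribution is triangular, so the resultant acts at H/3 above the base = 10.0/3 = 3.333 m.

3.33 m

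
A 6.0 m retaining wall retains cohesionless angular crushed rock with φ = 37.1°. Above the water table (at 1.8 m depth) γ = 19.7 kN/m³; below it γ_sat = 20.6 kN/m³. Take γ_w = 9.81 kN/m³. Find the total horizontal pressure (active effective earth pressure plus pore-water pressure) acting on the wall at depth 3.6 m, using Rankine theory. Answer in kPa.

K_a = (1 − sin φ)/(1 + sin φ) = 0.2475.
γ' = 20.6 − 9.81 = 10.79 kN/m³.
Effective vertical stress at 3.6 m: σ'_v = 19.7×1.8 + 10.79×1.80 = 54.88 kPa.
σ'_h = K_a σ'_v = 0.2475 × 54.88 = 13.58 kPa; u = γ_w × 1.80 = 17.66 kPa.
Total σ_h = 13.58 + 17.66 = 31.24 kPa.

31.2 kPa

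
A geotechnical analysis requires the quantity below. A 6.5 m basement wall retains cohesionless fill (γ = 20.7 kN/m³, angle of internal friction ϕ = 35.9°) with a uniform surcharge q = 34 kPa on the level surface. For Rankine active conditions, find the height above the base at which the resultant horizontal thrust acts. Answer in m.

2.53 m

K_a = 0.2607.
Triangular part P₁ = ½K_aγH² = 114.0 at H/3 = 2.167 m; rectangular part P₂ = K_a q H = 57.62 at H/2 = 3.250 m.
ȳ = (P₁·2.167 + P₂·3.250)/(P₁+P₂) = 2.530 m.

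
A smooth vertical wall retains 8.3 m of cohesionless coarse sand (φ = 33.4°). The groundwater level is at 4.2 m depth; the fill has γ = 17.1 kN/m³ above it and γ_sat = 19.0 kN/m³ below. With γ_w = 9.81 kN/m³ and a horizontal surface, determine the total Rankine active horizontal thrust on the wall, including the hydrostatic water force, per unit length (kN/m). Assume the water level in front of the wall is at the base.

K_a = tan²(45° − φ/2) = 0.2899.
γ' = 19.0 − 9.81 = 9.190 kN/m³. Depth below WT = 4.1 m.
σ'_h at WT = K_a γ d_w = 20.82 kPa; at base = 20.82 + K_a γ' × 4.1 = 31.75 kPa.
P₁ (0–4.2 m) = ½×20.82×4.2 = 43.73. P₂ (4.2–8.3 m) = ½(20.82+31.75)×4.1 = 107.8.
P_w = ½ γ_w h₂² = 0.5×9.81×4.1² = 82.45. Total = 43.73+107.8+82.45 = 233.9 kN/m.

234 kN/m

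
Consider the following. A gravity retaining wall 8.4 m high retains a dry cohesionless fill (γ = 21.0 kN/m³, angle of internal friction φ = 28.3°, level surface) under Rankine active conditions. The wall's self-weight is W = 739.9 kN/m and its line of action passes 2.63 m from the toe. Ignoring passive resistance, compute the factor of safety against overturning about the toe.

K_a = tan²(45° − 28.3°/2) = 0.3568.
P_a = ½K_aγH² = 0.5×0.3568×21.0×8.4² = 264.3 kN/m, acting at H/3 = 2.800 m above the base.
Overturning moment M_o = P_a × H/3 = 264.3 × 2.800 = 740.1.
Resisting moment M_r = W × 2.63 = 739.9 × 2.63 = 1946.
FS_overturning = M_r/M_o = 1946/740.1 = 2.629.

2.63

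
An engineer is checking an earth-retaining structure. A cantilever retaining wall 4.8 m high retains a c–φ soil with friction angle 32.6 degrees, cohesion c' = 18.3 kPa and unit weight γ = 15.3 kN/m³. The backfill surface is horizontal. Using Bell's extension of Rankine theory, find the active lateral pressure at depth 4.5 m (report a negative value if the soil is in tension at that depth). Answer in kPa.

0.599 kPa

K_a = (1 − sin φ)/(1 + sin φ) = 0.2997.
σ_a = K_a γ z − 2c√K_a = 0.2997×15.3×4.5 − 2×18.3×0.5475 = 0.5991 kPa.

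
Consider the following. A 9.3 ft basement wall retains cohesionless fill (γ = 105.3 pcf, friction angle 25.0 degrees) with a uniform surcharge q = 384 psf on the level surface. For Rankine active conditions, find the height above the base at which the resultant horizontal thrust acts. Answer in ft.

K_a = 0.4059.
Triangular part P₁ = ½K_aγH² = 1848 at H/3 = 3.100 ft; rectangular part P₂ = K_a q H = 1449 at H/2 = 4.650 ft.
ȳ = (P₁·3.100 + P₂·4.650)/(P₁+P₂) = 3.781 ft.

3.78 ft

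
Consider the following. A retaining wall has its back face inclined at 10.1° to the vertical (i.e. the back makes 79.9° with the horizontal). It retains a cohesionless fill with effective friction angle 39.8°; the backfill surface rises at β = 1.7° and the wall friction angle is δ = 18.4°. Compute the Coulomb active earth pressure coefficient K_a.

K_a = sin²(α+φ) / [sin²α · sin(α−δ) · (1 + √{sin(φ+δ)sin(φ−β) / (sin(α−δ)sin(α+β))})²].
With α = 79.9°, φ = 39.8°, δ = 18.4°, β = 1.7°: K_a = 0.2806.

0.281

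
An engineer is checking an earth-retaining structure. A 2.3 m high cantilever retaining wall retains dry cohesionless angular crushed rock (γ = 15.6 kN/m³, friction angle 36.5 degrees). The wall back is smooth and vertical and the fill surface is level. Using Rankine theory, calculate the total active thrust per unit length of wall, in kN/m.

K_a = tan²(45° − φ/2) = 0.2541.
P_a = ½ K_a γ H² = 0.5 × 0.2541 × 15.6 × 2.3² = 10.48 kN/m.

10.5 kN/m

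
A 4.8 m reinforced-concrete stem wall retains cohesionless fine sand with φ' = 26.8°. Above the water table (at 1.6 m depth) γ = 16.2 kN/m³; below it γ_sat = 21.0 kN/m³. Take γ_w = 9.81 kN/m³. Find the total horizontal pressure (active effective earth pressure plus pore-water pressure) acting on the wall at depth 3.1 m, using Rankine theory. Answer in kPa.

30.9 kPa

K_a = (1 − sin φ)/(1 + sin φ) = 0.3785.
γ' = 21.0 − 9.81 = 11.19 kN/m³.
Effective vertical stress at 3.1 m: σ'_v = 16.2×1.6 + 11.19×1.50 = 42.70 kPa.
σ'_h = K_a σ'_v = 0.3785 × 42.70 = 16.16 kPa; u = γ_w × 1.50 = 14.71 kPa.
Total σ_h = 16.16 + 14.71 = 30.88 kPa.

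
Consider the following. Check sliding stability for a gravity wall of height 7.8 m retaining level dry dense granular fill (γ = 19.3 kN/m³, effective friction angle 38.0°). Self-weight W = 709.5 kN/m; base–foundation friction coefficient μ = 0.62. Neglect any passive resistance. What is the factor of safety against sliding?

3.15

K_a = tan²(45° − 38.0°/2) = 0.2379.
P_a = ½K_aγH² = 0.5×0.2379×19.3×7.8² = 139.7 kN/m, acting at H/3 = 2.600 m above the base.
FS_sliding = μW / P_a = 0.62×709.5 / 139.7 = 3.150.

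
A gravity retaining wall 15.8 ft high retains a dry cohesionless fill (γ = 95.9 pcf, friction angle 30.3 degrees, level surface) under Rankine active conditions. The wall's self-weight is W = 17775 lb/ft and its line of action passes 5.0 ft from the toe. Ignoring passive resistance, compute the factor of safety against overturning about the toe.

4.28

K_a = tan²(45° − 30.3°/2) = 0.3293.
P_a = ½K_aγH² = 0.5×0.3293×95.9×15.8² = 3942 lb/ft, acting at H/3 = 5.267 ft above the base.
Overturning moment M_o = P_a × H/3 = 3942 × 5.267 = 20760.
Resisting moment M_r = W × 5.0 = 17775 × 5.0 = 88880.
FS_overturning = M_r/M_o = 88880/20760 = 4.281.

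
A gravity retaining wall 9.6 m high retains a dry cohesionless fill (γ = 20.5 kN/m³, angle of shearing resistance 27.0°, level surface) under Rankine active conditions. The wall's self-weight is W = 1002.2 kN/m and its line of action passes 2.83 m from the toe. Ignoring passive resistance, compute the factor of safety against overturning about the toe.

2.50

K_a = tan²(45° − 27.0°/2) = 0.3755.
P_a = ½K_aγH² = 0.5×0.3755×20.5×9.6² = 354.7 kN/m, acting at H/3 = 3.200 m above the base.
Overturning moment M_o = P_a × H/3 = 354.7 × 3.200 = 1135.
Resisting moment M_r = W × 2.83 = 1002.2 × 2.83 = 2836.
FS_overturning = M_r/M_o = 2836/1135 = 2.499.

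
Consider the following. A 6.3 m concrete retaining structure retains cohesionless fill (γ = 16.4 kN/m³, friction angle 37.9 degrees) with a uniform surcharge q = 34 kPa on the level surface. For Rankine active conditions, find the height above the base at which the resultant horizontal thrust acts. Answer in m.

2.52 m

K_a = 0.2389.
Triangular part P₁ = ½K_aγH² = 77.76 at H/3 = 2.100 m; rectangular part P₂ = K_a q H = 51.18 at H/2 = 3.150 m.
ȳ = (P₁·2.100 + P₂·3.150)/(P₁+P₂) = 2.517 m.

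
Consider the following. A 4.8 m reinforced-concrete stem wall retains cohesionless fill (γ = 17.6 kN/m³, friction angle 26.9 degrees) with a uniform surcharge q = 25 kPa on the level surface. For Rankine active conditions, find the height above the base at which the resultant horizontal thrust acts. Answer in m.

1.90 m

K_a = 0.3770.
Triangular part P₁ = ½K_aγH² = 76.44 at H/3 = 1.600 m; rectangular part P₂ = K_a q H = 45.24 at H/2 = 2.400 m.
ȳ = (P₁·1.600 + P₂·2.400)/(P₁+P₂) = 1.897 m.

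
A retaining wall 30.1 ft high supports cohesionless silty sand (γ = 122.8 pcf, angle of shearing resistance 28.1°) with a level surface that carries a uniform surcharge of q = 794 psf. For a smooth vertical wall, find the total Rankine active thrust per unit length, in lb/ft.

28600 lb/ft

K_a = tan²(45° − φ/2) = 0.3596.
Soil triangle: ½ K_a γ H² = 0.5×0.3596×122.8×30.1² = 20000 lb/ft.
Surcharge rectangle: K_a q H = 0.3596×794×30.1 = 8594 lb/ft.
Total = 20000 + 8594 = 28600 lb/ft.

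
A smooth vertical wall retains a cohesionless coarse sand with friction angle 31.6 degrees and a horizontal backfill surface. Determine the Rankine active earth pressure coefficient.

0.312

K_a = (1 − sin φ)/(1 + sin φ) = (1 − sin 31.6°)/(1 + sin 31.6°) = 0.3123.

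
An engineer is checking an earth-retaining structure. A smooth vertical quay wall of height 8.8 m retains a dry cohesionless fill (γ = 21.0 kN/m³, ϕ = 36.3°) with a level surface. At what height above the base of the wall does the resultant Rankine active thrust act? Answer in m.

K_a = 0.2563.
The pressure distribution is triangular, so the resultant acts at H/3 above the base = 8.8/3 = 2.933 m.

2.93 m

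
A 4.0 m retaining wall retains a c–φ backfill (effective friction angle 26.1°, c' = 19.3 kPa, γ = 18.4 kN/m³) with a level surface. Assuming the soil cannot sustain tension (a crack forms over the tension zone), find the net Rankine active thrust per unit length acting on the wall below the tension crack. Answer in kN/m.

K_a = 0.3889; √K_a = 0.6237.
Tension-crack depth z_c = 2c/(γ√K_a) = 2×19.3/(18.4×0.6237) = 3.364 m.
σ_a at base = K_a γ H − 2c√K_a = 0.3889×18.4×4.0 − 2×19.3×0.6237 = 4.553 kPa.
P_a = ½ × 4.553 × (H − z_c) = 0.5×4.553×0.6362 = 1.449 kN/m.

1.45 kN/m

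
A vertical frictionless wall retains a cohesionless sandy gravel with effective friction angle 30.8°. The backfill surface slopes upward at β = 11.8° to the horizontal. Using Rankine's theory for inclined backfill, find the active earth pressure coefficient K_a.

K_a = cos β · (cos β − √(cos²β − cos²φ)) / (cos β + √(cos²β − cos²φ)).
cos β = 0.9789, cos φ = 0.8590, √(cos²β − cos²φ) = 0.4694.
K_a = 0.9789 × (0.9789 − 0.4694)/(0.9789 + 0.4694) = 0.3443.

0.344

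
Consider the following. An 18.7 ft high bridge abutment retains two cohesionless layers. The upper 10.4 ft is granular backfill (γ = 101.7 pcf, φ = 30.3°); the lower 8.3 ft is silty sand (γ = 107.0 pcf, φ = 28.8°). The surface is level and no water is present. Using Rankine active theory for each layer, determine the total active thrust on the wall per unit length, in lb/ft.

K_a1 = tan²(45°−30.3°/2) = 0.3293; K_a2 = tan²(45°−28.8°/2) = 0.3498.
Layer 1: σ at base = K_a1 γ₁ h₁ = 348.3 psf; P₁ = ½×348.3×10.4 = 1811.
Layer 2: σ_v at top = γ₁h₁ = 1058; σ_h top = K_a2×1058 = 369.9; σ_h base = K_a2×(1058+107.0×8.3) = 680.5.
P₂ = ½(369.9+680.5)×8.3 = 4359. Total P_a = 1811+4359 = 6171 lb/ft.

6170 lb/ft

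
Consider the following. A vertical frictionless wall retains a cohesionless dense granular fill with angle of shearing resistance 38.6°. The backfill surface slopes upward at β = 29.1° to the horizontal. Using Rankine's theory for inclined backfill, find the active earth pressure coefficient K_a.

0.334

K_a = cos β · (cos β − √(cos²β − cos²φ)) / (cos β + √(cos²β − cos²φ)).
cos β = 0.8738, cos φ = 0.7815, √(cos²β − cos²φ) = 0.3908.
K_a = 0.8738 × (0.8738 − 0.3908)/(0.8738 + 0.3908) = 0.3337.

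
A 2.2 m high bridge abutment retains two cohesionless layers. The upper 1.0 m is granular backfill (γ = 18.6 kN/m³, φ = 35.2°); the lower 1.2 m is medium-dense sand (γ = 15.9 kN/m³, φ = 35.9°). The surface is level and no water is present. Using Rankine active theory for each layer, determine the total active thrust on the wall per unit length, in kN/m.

11.3 kN/m

K_a1 = tan²(45°−35.2°/2) = 0.2687; K_a2 = tan²(45°−35.9°/2) = 0.2607.
Layer 1: σ at base = K_a1 γ₁ h₁ = 4.998 kPa; P₁ = ½×4.998×1.0 = 2.499.
Layer 2: σ_v at top = γ₁h₁ = 18.60; σ_h top = K_a2×18.60 = 4.850; σ_h base = K_a2×(18.60+15.9×1.2) = 9.825.
P₂ = ½(4.850+9.825)×1.2 = 8.805. Total P_a = 2.499+8.805 = 11.30 kN/m.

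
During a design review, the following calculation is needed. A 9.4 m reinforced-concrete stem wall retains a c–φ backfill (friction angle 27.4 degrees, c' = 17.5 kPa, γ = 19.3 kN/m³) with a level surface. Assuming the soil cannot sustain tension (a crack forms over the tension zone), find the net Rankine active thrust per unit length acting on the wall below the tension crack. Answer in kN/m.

K_a = 0.3697; √K_a = 0.6080.
Tension-crack depth z_c = 2c/(γ√K_a) = 2×17.5/(19.3×0.6080) = 2.983 m.
σ_a at base = K_a γ H − 2c√K_a = 0.3697×19.3×9.4 − 2×17.5×0.6080 = 45.79 kPa.
P_a = ½ × 45.79 × (H − z_c) = 0.5×45.79×6.417 = 146.9 kN/m.

147 kN/m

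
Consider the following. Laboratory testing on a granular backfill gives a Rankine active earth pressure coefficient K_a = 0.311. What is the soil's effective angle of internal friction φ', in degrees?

K_a = tan²(45° − φ/2) ⇒ 45° − φ/2 = arctan(√0.311) = 29.15°.
φ = 2(45° − 29.15°) = 31.71°.

31.7°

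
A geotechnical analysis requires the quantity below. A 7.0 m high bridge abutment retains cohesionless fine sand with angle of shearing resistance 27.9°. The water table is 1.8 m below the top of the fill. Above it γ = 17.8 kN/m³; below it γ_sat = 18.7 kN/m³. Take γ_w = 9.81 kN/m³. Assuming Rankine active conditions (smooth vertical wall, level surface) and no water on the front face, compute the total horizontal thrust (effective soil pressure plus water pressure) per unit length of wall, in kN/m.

247 kN/m

K_a = tan²(45° − φ/2) = 0.3625.
γ' = 18.7 − 9.81 = 8.890 kN/m³. Depth below WT = 5.2 m.
σ'_h at WT = K_a γ d_w = 11.61 kPa; at base = 11.61 + K_a γ' × 5.2 = 28.37 kPa.
P₁ (0–1.8 m) = ½×11.61×1.8 = 10.45. P₂ (1.8–7.0 m) = ½(11.61+28.37)×5.2 = 104.0.
P_w = ½ γ_w h₂² = 0.5×9.81×5.2² = 132.6. Total = 10.45+104.0+132.6 = 247.0 kN/m.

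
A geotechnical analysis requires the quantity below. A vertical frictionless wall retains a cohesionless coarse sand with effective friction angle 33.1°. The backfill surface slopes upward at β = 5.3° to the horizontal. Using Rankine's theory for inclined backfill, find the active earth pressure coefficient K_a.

0.297

K_a = cos β · (cos β − √(cos²β − cos²φ)) / (cos β + √(cos²β − cos²φ)).
cos β = 0.9957, cos φ = 0.8377, √(cos²β − cos²φ) = 0.5382.
K_a = 0.9957 × (0.9957 − 0.5382)/(0.9957 + 0.5382) = 0.2970.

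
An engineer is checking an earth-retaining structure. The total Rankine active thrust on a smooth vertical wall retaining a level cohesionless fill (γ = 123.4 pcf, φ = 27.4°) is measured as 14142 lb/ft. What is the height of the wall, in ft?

24.9 ft

K_a = 0.3697. P_a = ½ K_a γ H² ⇒ H = √(2P_a/(K_a γ)).
H = √(2×14142/(0.3697×123.4)) = 24.90 ft.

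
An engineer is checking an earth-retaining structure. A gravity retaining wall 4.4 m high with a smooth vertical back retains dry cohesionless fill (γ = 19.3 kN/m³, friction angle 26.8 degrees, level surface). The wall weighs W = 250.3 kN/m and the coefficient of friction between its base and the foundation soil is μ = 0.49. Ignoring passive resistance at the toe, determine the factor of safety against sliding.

1.73

K_a = tan²(45° − 26.8°/2) = 0.3785.
P_a = ½K_aγH² = 0.5×0.3785×19.3×4.4² = 70.71 kN/m, acting at H/3 = 1.467 m above the base.
FS_sliding = μW / P_a = 0.49×250.3 / 70.71 = 1.735.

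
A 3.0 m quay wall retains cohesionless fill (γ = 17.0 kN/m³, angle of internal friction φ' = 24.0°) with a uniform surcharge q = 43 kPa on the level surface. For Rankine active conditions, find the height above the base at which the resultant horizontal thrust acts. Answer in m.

1.31 m

K_a = 0.4217.
Triangular part P₁ = ½K_aγH² = 32.26 at H/3 = 1.000 m; rectangular part P₂ = K_a q H = 54.40 at H/2 = 1.500 m.
ȳ = (P₁·1.000 + P₂·1.500)/(P₁+P₂) = 1.314 m.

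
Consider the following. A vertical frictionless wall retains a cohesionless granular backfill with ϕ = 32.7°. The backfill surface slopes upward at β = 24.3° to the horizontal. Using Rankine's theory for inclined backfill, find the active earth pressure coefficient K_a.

0.406

K_a = cos β · (cos β − √(cos²β − cos²φ)) / (cos β + √(cos²β − cos²φ)).
cos β = 0.9114, cos φ = 0.8415, √(cos²β − cos²φ) = 0.3500.
K_a = 0.9114 × (0.9114 − 0.3500)/(0.9114 + 0.3500) = 0.4056.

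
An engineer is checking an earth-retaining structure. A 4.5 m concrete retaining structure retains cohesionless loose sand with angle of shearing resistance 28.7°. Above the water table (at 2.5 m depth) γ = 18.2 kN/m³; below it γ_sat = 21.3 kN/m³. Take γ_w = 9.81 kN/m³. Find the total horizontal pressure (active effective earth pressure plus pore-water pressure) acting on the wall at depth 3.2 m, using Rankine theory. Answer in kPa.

K_a = (1 − sin φ)/(1 + sin φ) = 0.3511.
γ' = 21.3 − 9.81 = 11.49 kN/m³.
Effective vertical stress at 3.2 m: σ'_v = 18.2×2.5 + 11.49×0.700 = 53.54 kPa.
σ'_h = K_a σ'_v = 0.3511 × 53.54 = 18.80 kPa; u = γ_w × 0.700 = 6.867 kPa.
Total σ_h = 18.80 + 6.867 = 25.67 kPa.

25.7 kPa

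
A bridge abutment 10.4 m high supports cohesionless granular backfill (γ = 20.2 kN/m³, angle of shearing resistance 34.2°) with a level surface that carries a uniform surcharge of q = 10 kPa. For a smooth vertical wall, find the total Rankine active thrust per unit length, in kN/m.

K_a = tan²(45° − φ/2) = 0.2803.
Soil triangle: ½ K_a γ H² = 0.5×0.2803×20.2×10.4² = 306.2 kN/m.
Surcharge rectangle: K_a q H = 0.2803×10×10.4 = 29.16 kN/m.
Total = 306.2 + 29.16 = 335.4 kN/m.

335 kN/m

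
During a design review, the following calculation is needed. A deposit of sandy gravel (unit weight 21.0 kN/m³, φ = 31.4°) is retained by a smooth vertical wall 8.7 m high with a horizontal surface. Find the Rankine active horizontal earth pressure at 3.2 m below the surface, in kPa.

K_a = (1 − sin φ)/(1 + sin φ) = 0.3149.
σ_h = K_a γ z = 0.3149 × 21.0 × 3.2 = 21.16 kPa.

21.2 kPa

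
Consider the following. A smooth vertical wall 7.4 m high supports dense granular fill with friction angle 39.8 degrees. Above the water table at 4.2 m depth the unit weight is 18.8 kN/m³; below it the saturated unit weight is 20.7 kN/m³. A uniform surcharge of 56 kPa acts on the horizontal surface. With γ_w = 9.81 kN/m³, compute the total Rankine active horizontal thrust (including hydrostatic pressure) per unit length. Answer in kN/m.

245 kN/m

K_a = tan²(45° − φ/2) = 0.2194.
γ' = 20.7 − 9.81 = 10.89 kN/m³. h₂ = H − d_w = 3.2 m.
σ'_h: at surface K_a·q = 12.29; at WT K_a(q+γd_w) = 29.61; at base K_a(q+γd_w+γ'h₂) = 37.26 kPa.
P₁ = ½(12.29+29.61)×4.2 = 88.00; P₂ = ½(29.61+37.26)×3.2 = 107.0; P_w = ½γ_w h₂² = 50.23.
Total = 88.00+107.0+50.23 = 245.2 kN/m.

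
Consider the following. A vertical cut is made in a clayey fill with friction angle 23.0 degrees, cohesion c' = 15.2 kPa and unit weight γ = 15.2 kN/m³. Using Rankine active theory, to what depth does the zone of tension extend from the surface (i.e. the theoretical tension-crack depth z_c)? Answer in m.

K_a = tan²(45° − 23.0°/2) = 0.4381; √K_a = 0.6619.
The active pressure is zero where K_a γ z = 2c√K_a, so z_c = 2c/(γ√K_a) = 2×15.2/(15.2×0.6619) = 3.022 m.

3.02 m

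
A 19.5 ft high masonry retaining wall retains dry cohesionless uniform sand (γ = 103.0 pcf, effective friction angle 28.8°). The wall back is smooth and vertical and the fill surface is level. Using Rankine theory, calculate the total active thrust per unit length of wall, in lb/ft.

6850 lb/ft

K_a = tan²(45° − φ/2) = 0.3498.
P_a = ½ K_a γ H² = 0.5 × 0.3498 × 103.0 × 19.5² = 6849 lb/ft.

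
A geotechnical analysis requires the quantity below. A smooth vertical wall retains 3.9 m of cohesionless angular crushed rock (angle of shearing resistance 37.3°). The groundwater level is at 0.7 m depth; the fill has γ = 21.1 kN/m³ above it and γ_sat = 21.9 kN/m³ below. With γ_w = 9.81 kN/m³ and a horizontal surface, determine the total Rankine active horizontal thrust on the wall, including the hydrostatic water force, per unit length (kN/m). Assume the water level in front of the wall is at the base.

K_a = tan²(45° − φ/2) = 0.2453.
γ' = 21.9 − 9.81 = 12.09 kN/m³. Depth below WT = 3.2 m.
σ'_h at WT = K_a γ d_w = 3.624 kPa; at base = 3.624 + K_a γ' × 3.2 = 13.12 kPa.
P₁ (0–0.7 m) = ½×3.624×0.7 = 1.268. P₂ (0.7–3.9 m) = ½(3.624+13.12)×3.2 = 26.78.
P_w = ½ γ_w h₂² = 0.5×9.81×3.2² = 50.23. Total = 1.268+26.78+50.23 = 78.28 kN/m.

78.3 kN/m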